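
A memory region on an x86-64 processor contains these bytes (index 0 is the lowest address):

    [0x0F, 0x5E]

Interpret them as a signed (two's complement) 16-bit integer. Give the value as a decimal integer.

24079

Little-endian: lowest address holds the least-significant byte.
Reassemble most-significant byte first: 5E 0F → 0x5E0F.
0x5E0F = 24079.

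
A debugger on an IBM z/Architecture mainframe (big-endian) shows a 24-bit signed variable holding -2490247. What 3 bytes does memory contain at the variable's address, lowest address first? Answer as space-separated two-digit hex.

DA 00 79

Two's complement of -2490247 in 24 bits: 2490247 = 0x25FF87; invert → 0xDA0078; add 1 → 0xDA0079.
Split into bytes (most-significant first): DA 00 79.
In big-endian order the high byte comes first in memory.
So the memory order matches the most-significant-first order: DA 00 79.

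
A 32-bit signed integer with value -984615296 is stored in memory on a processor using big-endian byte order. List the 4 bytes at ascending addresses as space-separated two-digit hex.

C5 4F F6 80

Two's complement of -984615296 in 32 bits: 984615296 = 0x3AB00980; invert → 0xC54FF67F; add 1 → 0xC54FF680.
Split into bytes (most-significant first): C5 4F F6 80.
Big-endian: lowest address holds the most-significant byte.
So the memory order matches the most-significant-first order: C5 4F F6 80.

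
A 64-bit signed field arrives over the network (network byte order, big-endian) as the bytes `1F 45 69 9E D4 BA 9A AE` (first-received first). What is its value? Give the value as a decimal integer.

2253323319463549614

In big-endian order the high byte comes first in memory.
The bytes are already most-significant first: 0x1F45699ED4BA9AAE.
0x1F45699ED4BA9AAE = 2253323319463549614.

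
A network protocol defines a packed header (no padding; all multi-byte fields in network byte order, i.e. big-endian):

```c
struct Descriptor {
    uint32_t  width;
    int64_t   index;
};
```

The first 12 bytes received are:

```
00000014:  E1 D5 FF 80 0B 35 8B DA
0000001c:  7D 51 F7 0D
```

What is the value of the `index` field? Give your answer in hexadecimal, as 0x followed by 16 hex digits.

`index` follows `width` (4 bytes), so it starts at byte offset 4 and occupies 8 bytes.
Bytes at offsets 4..11: 0B 35 8B DA 7D 51 F7 0D.
In big-endian order the high byte comes first in memory.
The bytes are already most-significant first: 0x0B358BDA7D51F70D.

0x0B358BDA7D51F70D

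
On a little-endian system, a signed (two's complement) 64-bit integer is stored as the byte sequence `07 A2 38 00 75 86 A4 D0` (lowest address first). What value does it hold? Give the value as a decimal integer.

-3412454780566986233

Little-endian: lowest address holds the least-significant byte.
Reassemble most-significant byte first: D0 A4 86 75 00 38 A2 07 → 0xD0A486750038A207.
Top bit is set, so as a signed 64-bit value this is 0xD0A486750038A207 − 2^64 = -3412454780566986233.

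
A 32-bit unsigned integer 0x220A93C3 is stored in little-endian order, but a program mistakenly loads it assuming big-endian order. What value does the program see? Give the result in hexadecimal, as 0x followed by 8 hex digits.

Stored little-endian, the bytes at ascending addresses are C3 93 0A 22.
Read back as big-endian, the last byte is least significant, giving 0xC3930A22.

0xC3930A22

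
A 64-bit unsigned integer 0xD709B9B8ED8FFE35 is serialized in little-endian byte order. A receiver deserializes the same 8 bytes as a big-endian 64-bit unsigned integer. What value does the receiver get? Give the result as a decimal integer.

Stored little-endian, the bytes at ascending addresses are 35 FE 8F ED B8 B9 09 D7.
Read back as big-endian, the last byte is least significant, giving 0x35FE8FEDB8B909D7.
0x35FE8FEDB8B909D7 = 3890705379263842775.

3890705379263842775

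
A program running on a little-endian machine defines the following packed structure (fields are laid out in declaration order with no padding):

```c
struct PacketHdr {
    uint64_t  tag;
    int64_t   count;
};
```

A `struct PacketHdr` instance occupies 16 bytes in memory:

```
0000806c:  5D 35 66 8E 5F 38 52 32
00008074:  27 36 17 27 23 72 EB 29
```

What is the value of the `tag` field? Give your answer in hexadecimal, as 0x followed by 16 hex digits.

0x3252385F8E66355D

`tag` is the first field, at byte offset 0, occupying 8 bytes.
Bytes at offsets 0..7: 5D 35 66 8E 5F 38 52 32.
Little-endian stores the least-significant byte at the lowest address.
Reassemble most-significant byte first: 32 52 38 5F 8E 66 35 5D → 0x3252385F8E66355D.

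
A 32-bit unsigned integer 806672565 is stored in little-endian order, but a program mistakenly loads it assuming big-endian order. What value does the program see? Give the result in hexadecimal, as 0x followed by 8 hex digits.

0xB5D81430

806672565 in 32-bit hexadecimal is 0x3014D8B5.
Stored little-endian, the bytes at ascending addresses are B5 D8 14 30.
Read back as big-endian, the last byte is least significant, giving 0xB5D81430.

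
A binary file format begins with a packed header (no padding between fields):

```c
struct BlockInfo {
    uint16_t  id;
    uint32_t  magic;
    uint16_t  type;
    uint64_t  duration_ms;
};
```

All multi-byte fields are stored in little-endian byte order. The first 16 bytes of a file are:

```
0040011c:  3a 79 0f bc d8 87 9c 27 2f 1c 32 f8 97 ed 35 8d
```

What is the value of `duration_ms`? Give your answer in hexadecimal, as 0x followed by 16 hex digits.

0x8D35ED97F8321C2F

`duration_ms` follows `id` (2 B), `magic` (4 B), `type` (2 B), so it starts at offset 2 + 4 + 2 = 8 and occupies 8 bytes.
Bytes at offsets 8..15: 2F 1C 32 F8 97 ED 35 8D.
In little-endian order the low byte comes first in memory.
Reassemble most-significant byte first: 8D 35 ED 97 F8 32 1C 2F → 0x8D35ED97F8321C2F.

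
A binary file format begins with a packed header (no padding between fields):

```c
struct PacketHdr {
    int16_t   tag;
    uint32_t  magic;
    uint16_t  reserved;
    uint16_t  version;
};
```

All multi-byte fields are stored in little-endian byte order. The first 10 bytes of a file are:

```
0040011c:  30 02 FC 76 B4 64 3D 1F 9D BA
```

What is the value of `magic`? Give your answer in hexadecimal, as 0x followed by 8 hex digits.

0x64B476FC

`magic` follows `tag` (2 bytes), so it starts at byte offset 2 and occupies 4 bytes.
Bytes at offsets 2..5: FC 76 B4 64.
Little-endian: lowest address holds the least-significant byte.
Reassemble most-significant byte first: 64 B4 76 FC → 0x64B476FC.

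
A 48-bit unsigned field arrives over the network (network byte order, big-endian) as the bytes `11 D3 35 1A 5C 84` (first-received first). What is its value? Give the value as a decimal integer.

Big-endian stores the most-significant byte at the lowest address.
The bytes are already most-significant first: 0x11D3351A5C84.
0x11D3351A5C84 = 19598826691716.

19598826691716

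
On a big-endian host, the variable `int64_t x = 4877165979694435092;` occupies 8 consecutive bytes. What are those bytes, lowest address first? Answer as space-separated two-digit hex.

43 AF 2C 9E 42 4E 8B 14

4877165979694435092 in hexadecimal, padded to 64 bits, is 0x43AF2C9E424E8B14.
Split into bytes (most-significant first): 43 AF 2C 9E 42 4E 8B 14.
In big-endian order the high byte comes first in memory.
So the memory order matches the most-significant-first order: 43 AF 2C 9E 42 4E 8B 14.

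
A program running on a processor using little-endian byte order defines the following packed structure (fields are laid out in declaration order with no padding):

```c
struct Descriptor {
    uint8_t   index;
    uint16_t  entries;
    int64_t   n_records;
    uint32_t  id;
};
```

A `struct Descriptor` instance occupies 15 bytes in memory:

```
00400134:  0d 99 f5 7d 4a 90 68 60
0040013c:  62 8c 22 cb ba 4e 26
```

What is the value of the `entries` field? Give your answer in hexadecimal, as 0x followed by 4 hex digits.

0xF599

`entries` follows `index` (1 byte), so it starts at byte offset 1 and occupies 2 bytes.
Bytes at offsets 1..2: 99 F5.
Little-endian stores the least-significant byte at the lowest address.
Reassemble most-significant byte first: F5 99 → 0xF599.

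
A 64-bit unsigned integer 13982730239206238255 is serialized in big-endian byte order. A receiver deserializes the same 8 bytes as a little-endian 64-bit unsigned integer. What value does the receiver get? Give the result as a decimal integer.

3397966614931639490

13982730239206238255 in 64-bit hexadecimal is 0xC20CA311A200282F.
Stored big-endian, the bytes at ascending addresses are C2 0C A3 11 A2 00 28 2F.
Read back as little-endian, the first byte is least significant, giving 0x2F2800A211A30CC2.
0x2F2800A211A30CC2 = 3397966614931639490.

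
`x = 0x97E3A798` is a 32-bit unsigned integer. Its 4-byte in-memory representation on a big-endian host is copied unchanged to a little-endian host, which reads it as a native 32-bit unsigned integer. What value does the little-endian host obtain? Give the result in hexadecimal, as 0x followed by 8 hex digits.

Stored big-endian, the bytes at ascending addresses are 97 E3 A7 98.
Read back as little-endian, the first byte is least significant, giving 0x98A7E397.

0x98A7E397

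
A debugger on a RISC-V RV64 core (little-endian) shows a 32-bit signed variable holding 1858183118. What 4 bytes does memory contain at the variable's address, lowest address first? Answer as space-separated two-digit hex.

1858183118 in hexadecimal, padded to 32 bits, is 0x6EC19FCE.
Split into bytes (most-significant first): 6E C1 9F CE.
In little-endian order the low byte comes first in memory.
So at ascending addresses the bytes are CE 9F C1 6E.

CE 9F C1 6E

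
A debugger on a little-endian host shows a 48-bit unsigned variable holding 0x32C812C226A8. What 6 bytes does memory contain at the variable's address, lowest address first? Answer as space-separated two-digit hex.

Split into bytes (most-significant first): 32 C8 12 C2 26 A8.
Little-endian stores the least-significant byte at the lowest address.
So at ascending addresses the bytes are A8 26 C2 12 C8 32.

A8 26 C2 12 C8 32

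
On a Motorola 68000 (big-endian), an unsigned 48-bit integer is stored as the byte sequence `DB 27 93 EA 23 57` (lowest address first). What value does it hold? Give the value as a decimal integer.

240963031802711

Big-endian stores the most-significant byte at the lowest address.
The bytes are already most-significant first: 0xDB2793EA2357.
0xDB2793EA2357 = 240963031802711.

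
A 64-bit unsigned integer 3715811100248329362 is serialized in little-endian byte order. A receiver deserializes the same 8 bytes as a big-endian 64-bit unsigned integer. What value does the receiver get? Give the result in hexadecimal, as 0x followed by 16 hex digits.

3715811100248329362 in 64-bit hexadecimal is 0x339136822AC14C92.
Stored little-endian, the bytes at ascending addresses are 92 4C C1 2A 82 36 91 33.
Read back as big-endian, the last byte is least significant, giving 0x924CC12A82369133.

0x924CC12A82369133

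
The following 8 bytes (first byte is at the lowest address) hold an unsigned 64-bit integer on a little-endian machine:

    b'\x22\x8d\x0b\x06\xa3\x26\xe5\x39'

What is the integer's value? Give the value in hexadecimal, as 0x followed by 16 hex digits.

Little-endian: lowest address holds the least-significant byte.
Reassemble most-significant byte first: 39 E5 26 A3 06 0B 8D 22 → 0x39E526A3060B8D22.

0x39E526A3060B8D22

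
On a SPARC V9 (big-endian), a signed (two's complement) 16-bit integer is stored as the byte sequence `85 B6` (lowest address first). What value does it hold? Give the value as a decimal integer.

In big-endian order the high byte comes first in memory.
The bytes are already most-significant first: 0x85B6.
Top bit is set, so as a signed 16-bit value this is 0x85B6 − 2^16 = -31306.

-31306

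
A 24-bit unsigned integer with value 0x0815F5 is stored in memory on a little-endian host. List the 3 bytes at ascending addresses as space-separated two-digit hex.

Split into bytes (most-significant first): 08 15 F5.
In little-endian order the low byte comes first in memory.
So at ascending addresses the bytes are F5 15 08.

F5 15 08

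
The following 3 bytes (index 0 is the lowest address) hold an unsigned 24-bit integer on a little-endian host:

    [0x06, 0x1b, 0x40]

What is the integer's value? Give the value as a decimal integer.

4201222

Little-endian stores the least-significant byte at the lowest address.
Reassemble most-significant byte first: 40 1B 06 → 0x401B06.
0x401B06 = 4201222.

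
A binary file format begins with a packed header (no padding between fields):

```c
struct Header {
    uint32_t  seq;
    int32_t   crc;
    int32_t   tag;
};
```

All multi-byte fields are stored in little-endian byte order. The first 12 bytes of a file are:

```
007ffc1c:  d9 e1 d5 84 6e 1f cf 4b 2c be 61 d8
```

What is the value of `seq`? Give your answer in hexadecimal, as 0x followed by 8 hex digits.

`seq` is the first field, at byte offset 0, occupying 4 bytes.
Bytes at offsets 0..3: D9 E1 D5 84.
Little-endian stores the least-significant byte at the lowest address.
Reassemble most-significant byte first: 84 D5 E1 D9 → 0x84D5E1D9.

0x84D5E1D9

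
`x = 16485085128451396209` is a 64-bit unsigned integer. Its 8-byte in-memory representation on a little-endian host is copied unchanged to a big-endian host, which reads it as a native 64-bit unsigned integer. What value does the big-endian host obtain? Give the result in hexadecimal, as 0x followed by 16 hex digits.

0x71926B2595C9C6E4

16485085128451396209 in 64-bit hexadecimal is 0xE4C6C995256B9271.
Stored little-endian, the bytes at ascending addresses are 71 92 6B 25 95 C9 C6 E4.
Read back as big-endian, the last byte is least significant, giving 0x71926B2595C9C6E4.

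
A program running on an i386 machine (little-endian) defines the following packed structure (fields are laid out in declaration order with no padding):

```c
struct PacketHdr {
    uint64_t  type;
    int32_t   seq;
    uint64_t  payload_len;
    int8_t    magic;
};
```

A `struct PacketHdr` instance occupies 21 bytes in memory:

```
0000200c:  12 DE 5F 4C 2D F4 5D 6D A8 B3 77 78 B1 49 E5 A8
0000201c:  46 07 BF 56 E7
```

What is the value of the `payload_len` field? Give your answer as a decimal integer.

`payload_len` follows `type` (8 B), `seq` (4 B), so it starts at offset 8 + 4 = 12 and occupies 8 bytes.
Bytes at offsets 12..19: B1 49 E5 A8 46 07 BF 56.
Little-endian: lowest address holds the least-significant byte.
Reassemble most-significant byte first: 56 BF 07 46 A8 E5 49 B1 → 0x56BF0746A8E549B1.
0x56BF0746A8E549B1 = 6250722807876241841.

6250722807876241841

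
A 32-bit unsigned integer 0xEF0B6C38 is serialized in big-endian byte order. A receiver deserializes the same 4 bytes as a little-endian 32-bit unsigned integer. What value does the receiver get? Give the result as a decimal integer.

946605039

Stored big-endian, the bytes at ascending addresses are EF 0B 6C 38.
Read back as little-endian, the first byte is least significant, giving 0x386C0BEF.
0x386C0BEF = 946605039.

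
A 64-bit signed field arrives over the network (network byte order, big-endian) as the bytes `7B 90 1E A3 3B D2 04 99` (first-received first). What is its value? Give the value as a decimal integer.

Big-endian: lowest address holds the most-significant byte.
The bytes are already most-significant first: 0x7B901EA33BD20499.
0x7B901EA33BD20499 = 8903650149743592601.

8903650149743592601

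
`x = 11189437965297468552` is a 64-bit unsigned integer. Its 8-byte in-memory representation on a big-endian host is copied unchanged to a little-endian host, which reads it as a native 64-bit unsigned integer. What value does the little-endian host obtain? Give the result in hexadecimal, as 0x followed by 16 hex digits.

11189437965297468552 in 64-bit hexadecimal is 0x9B48DE8B95D34488.
Stored big-endian, the bytes at ascending addresses are 9B 48 DE 8B 95 D3 44 88.
Read back as little-endian, the first byte is least significant, giving 0x8844D3958BDE489B.

0x8844D3958BDE489B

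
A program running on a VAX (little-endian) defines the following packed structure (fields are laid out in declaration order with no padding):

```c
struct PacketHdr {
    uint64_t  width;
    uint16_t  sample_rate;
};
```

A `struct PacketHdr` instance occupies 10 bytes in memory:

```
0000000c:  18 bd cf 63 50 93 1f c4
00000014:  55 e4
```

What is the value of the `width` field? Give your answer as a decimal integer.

`width` is the first field, at byte offset 0, occupying 8 bytes.
Bytes at offsets 0..7: 18 BD CF 63 50 93 1F C4.
Little-endian: lowest address holds the least-significant byte.
Reassemble most-significant byte first: C4 1F 93 50 63 CF BD 18 → 0xC41F935063CFBD18.
0xC41F935063CFBD18 = 14132176129193131288.

14132176129193131288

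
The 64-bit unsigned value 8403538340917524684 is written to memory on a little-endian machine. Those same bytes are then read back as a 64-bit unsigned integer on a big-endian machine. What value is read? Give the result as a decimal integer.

14751755957438357364

8403538340917524684 in 64-bit hexadecimal is 0x749F5D98E2C3B8CC.
Stored little-endian, the bytes at ascending addresses are CC B8 C3 E2 98 5D 9F 74.
Read back as big-endian, the last byte is least significant, giving 0xCCB8C3E2985D9F74.
0xCCB8C3E2985D9F74 = 14751755957438357364.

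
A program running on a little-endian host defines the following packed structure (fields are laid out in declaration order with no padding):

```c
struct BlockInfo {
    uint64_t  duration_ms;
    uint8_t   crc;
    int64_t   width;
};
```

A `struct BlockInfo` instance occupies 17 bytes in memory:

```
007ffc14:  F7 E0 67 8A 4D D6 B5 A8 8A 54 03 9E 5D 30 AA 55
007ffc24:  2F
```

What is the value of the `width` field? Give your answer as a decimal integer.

`width` follows `duration_ms` (8 B), `crc` (1 B), so it starts at offset 8 + 1 = 9 and occupies 8 bytes.
Bytes at offsets 9..16: 54 03 9E 5D 30 AA 55 2F.
In little-endian order the low byte comes first in memory.
Reassemble most-significant byte first: 2F 55 AA 30 5D 9E 03 54 → 0x2F55AA305D9E0354.
0x2F55AA305D9E0354 = 3410819417508807508.

3410819417508807508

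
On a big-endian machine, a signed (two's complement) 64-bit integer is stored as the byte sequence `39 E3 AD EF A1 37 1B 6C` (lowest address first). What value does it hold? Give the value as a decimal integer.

Big-endian: lowest address holds the most-significant byte.
The bytes are already most-significant first: 0x39E3ADEFA1371B6C.
0x39E3ADEFA1371B6C = 4171368924588743532.

4171368924588743532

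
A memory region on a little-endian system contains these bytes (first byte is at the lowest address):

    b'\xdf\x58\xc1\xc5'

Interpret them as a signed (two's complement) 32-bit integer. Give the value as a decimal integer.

Little-endian stores the least-significant byte at the lowest address.
Reassemble most-significant byte first: C5 C1 58 DF → 0xC5C158DF.
Top bit is set, so as a signed 32-bit value this is 0xC5C158DF − 2^32 = -977184545.

-977184545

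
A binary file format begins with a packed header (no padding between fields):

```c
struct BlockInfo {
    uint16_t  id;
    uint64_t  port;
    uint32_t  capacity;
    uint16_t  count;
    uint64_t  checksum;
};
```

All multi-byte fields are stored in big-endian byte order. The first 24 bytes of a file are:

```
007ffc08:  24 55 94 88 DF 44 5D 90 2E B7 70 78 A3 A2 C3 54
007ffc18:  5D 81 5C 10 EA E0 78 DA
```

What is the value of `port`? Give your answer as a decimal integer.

`port` follows `id` (2 bytes), so it starts at byte offset 2 and occupies 8 bytes.
Bytes at offsets 2..9: 94 88 DF 44 5D 90 2E B7.
Big-endian stores the most-significant byte at the lowest address.
The bytes are already most-significant first: 0x9488DF445D902EB7.
0x9488DF445D902EB7 = 10703049999166484151.

10703049999166484151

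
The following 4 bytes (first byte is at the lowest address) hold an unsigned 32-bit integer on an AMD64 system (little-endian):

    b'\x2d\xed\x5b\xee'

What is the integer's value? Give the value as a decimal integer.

3999001901

Little-endian: lowest address holds the least-significant byte.
Reassemble most-significant byte first: EE 5B ED 2D → 0xEE5BED2D.
0xEE5BED2D = 3999001901.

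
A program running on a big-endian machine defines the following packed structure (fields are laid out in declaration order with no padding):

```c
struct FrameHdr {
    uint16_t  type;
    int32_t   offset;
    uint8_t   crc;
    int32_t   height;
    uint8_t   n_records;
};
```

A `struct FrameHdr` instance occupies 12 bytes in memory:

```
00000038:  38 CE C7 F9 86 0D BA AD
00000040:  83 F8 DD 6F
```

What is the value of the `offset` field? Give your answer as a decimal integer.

-939948531

`offset` follows `type` (2 bytes), so it starts at byte offset 2 and occupies 4 bytes.
Bytes at offsets 2..5: C7 F9 86 0D.
Big-endian: lowest address holds the most-significant byte.
The bytes are already most-significant first: 0xC7F9860D.
Top bit is set, so as a signed 32-bit value this is 0xC7F9860D − 2^32 = -939948531.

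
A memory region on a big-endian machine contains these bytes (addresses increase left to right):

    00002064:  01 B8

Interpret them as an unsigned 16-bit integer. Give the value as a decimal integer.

Big-endian stores the most-significant byte at the lowest address.
The bytes are already most-significant first: 0x01B8.
0x01B8 = 440.

440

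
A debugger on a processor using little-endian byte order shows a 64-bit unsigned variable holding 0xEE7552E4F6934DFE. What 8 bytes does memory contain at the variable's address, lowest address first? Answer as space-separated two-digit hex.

Split into bytes (most-significant first): EE 75 52 E4 F6 93 4D FE.
Little-endian stores the least-significant byte at the lowest address.
So at ascending addresses the bytes are FE 4D 93 F6 E4 52 75 EE.

FE 4D 93 F6 E4 52 75 EE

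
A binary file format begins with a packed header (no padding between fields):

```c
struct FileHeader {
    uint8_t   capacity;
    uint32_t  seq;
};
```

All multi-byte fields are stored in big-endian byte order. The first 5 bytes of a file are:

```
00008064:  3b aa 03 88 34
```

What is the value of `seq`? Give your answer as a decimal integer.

`seq` follows `capacity` (1 byte), so it starts at byte offset 1 and occupies 4 bytes.
Bytes at offsets 1..4: AA 03 88 34.
In big-endian order the high byte comes first in memory.
The bytes are already most-significant first: 0xAA038834.
0xAA038834 = 2852358196.

2852358196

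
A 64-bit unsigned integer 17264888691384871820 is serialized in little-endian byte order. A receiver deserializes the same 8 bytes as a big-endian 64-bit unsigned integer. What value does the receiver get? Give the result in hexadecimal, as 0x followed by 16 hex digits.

0x8C6BA7A0CA3499EF

17264888691384871820 in 64-bit hexadecimal is 0xEF9934CAA0A76B8C.
Stored little-endian, the bytes at ascending addresses are 8C 6B A7 A0 CA 34 99 EF.
Read back as big-endian, the last byte is least significant, giving 0x8C6BA7A0CA3499EF.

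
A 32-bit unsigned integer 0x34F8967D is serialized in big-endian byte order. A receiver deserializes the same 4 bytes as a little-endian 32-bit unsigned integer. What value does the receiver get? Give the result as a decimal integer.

Stored big-endian, the bytes at ascending addresses are 34 F8 96 7D.
Read back as little-endian, the first byte is least significant, giving 0x7D96F834.
0x7D96F834 = 2107045940.

2107045940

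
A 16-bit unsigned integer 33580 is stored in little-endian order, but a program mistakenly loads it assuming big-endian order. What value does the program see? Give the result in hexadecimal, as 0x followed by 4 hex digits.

33580 in 16-bit hexadecimal is 0x832C.
Stored little-endian, the bytes at ascending addresses are 2C 83.
Read back as big-endian, the last byte is least significant, giving 0x2C83.

0x2C83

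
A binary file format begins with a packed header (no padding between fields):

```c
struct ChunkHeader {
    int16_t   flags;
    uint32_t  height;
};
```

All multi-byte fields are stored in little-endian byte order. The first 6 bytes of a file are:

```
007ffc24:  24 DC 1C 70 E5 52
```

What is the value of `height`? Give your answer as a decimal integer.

1390768156

`height` follows `flags` (2 bytes), so it starts at byte offset 2 and occupies 4 bytes.
Bytes at offsets 2..5: 1C 70 E5 52.
In little-endian order the low byte comes first in memory.
Reassemble most-significant byte first: 52 E5 70 1C → 0x52E5701C.
0x52E5701C = 1390768156.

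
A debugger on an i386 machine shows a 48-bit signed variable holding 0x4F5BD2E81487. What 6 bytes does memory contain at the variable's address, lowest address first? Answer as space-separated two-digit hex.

87 14 E8 D2 5B 4F

Split into bytes (most-significant first): 4F 5B D2 E8 14 87.
Little-endian stores the least-significant byte at the lowest address.
So at ascending addresses the bytes are 87 14 E8 D2 5B 4F.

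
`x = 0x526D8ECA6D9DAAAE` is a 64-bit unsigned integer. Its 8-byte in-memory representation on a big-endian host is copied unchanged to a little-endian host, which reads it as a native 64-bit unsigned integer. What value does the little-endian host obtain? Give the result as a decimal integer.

12586045203515600210

Stored big-endian, the bytes at ascending addresses are 52 6D 8E CA 6D 9D AA AE.
Read back as little-endian, the first byte is least significant, giving 0xAEAA9D6DCA8E6D52.
0xAEAA9D6DCA8E6D52 = 12586045203515600210.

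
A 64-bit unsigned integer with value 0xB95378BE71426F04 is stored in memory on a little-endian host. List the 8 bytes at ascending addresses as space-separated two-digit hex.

04 6F 42 71 BE 78 53 B9

Split into bytes (most-significant first): B9 53 78 BE 71 42 6F 04.
In little-endian order the low byte comes first in memory.
So at ascending addresses the bytes are 04 6F 42 71 BE 78 53 B9.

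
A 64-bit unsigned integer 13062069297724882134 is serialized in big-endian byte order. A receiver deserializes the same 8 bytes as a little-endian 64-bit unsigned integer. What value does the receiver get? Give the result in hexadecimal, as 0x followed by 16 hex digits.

13062069297724882134 in 64-bit hexadecimal is 0xB545CAD20A6D7CD6.
Stored big-endian, the bytes at ascending addresses are B5 45 CA D2 0A 6D 7C D6.
Read back as little-endian, the first byte is least significant, giving 0xD67C6D0AD2CA45B5.

0xD67C6D0AD2CA45B5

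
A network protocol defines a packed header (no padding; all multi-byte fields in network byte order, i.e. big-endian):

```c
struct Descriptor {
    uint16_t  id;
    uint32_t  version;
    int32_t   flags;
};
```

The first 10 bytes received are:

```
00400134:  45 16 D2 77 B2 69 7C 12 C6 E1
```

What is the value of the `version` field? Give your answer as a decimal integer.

3531059817

`version` follows `id` (2 bytes), so it starts at byte offset 2 and occupies 4 bytes.
Bytes at offsets 2..5: D2 77 B2 69.
Big-endian stores the most-significant byte at the lowest address.
The bytes are already most-significant first: 0xD277B269.
0xD277B269 = 3531059817.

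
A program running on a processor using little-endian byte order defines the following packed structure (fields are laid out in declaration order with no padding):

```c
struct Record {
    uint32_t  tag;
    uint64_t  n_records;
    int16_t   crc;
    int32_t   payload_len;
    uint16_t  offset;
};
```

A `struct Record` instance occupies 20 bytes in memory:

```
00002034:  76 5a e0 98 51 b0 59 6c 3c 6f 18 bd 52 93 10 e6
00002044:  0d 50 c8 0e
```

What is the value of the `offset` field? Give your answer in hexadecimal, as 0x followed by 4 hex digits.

`offset` follows `tag` (4 B), `n_records` (8 B), `crc` (2 B), `payload_len` (4 B), so it starts at offset 4 + 8 + 2 + 4 = 18 and occupies 2 bytes.
Bytes at offsets 18..19: C8 0E.
Little-endian: lowest address holds the least-significant byte.
Reassemble most-significant byte first: 0E C8 → 0x0EC8.

0x0EC8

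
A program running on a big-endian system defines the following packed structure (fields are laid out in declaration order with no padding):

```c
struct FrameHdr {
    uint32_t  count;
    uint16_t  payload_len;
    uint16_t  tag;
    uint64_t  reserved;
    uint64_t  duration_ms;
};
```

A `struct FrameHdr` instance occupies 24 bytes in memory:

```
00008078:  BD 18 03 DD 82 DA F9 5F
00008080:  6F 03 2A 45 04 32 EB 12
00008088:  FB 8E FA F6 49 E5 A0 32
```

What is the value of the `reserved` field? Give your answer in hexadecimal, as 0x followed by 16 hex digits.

`reserved` follows `count` (4 B), `payload_len` (2 B), `tag` (2 B), so it starts at offset 4 + 2 + 2 = 8 and occupies 8 bytes.
Bytes at offsets 8..15: 6F 03 2A 45 04 32 EB 12.
Big-endian stores the most-significant byte at the lowest address.
The bytes are already most-significant first: 0x6F032A450432EB12.

0x6F032A450432EB12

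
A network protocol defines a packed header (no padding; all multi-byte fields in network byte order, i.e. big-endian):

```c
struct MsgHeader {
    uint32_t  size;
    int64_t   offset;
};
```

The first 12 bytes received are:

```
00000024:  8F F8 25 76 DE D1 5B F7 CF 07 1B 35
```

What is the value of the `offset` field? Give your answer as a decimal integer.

-2391028807268623563

`offset` follows `size` (4 bytes), so it starts at byte offset 4 and occupies 8 bytes.
Bytes at offsets 4..11: DE D1 5B F7 CF 07 1B 35.
In big-endian order the high byte comes first in memory.
The bytes are already most-significant first: 0xDED15BF7CF071B35.
Top bit is set, so as a signed 64-bit value this is 0xDED15BF7CF071B35 − 2^64 = -2391028807268623563.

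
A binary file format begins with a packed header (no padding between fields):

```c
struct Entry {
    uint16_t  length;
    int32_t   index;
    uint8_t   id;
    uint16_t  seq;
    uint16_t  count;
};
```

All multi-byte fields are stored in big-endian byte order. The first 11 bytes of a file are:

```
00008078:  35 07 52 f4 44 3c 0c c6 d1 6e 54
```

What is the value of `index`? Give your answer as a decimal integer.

`index` follows `length` (2 bytes), so it starts at byte offset 2 and occupies 4 bytes.
Bytes at offsets 2..5: 52 F4 44 3C.
In big-endian order the high byte comes first in memory.
The bytes are already most-significant first: 0x52F4443C.
0x52F4443C = 1391739964.

1391739964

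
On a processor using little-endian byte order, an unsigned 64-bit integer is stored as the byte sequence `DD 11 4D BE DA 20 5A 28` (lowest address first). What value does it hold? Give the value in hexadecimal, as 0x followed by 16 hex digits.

In little-endian order the low byte comes first in memory.
Reassemble most-significant byte first: 28 5A 20 DA BE 4D 11 DD → 0x285A20DABE4D11DD.

0x285A20DABE4D11DD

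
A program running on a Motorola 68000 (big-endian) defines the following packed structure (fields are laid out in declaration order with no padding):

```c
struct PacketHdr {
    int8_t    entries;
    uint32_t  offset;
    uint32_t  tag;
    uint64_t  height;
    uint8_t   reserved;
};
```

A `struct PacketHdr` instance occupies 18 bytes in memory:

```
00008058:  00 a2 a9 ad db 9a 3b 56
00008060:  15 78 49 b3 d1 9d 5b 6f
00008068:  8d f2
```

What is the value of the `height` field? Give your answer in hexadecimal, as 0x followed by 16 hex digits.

`height` follows `entries` (1 B), `offset` (4 B), `tag` (4 B), so it starts at offset 1 + 4 + 4 = 9 and occupies 8 bytes.
Bytes at offsets 9..16: 78 49 B3 D1 9D 5B 6F 8D.
Big-endian stores the most-significant byte at the lowest address.
The bytes are already most-significant first: 0x7849B3D19D5B6F8D.

0x7849B3D19D5B6F8D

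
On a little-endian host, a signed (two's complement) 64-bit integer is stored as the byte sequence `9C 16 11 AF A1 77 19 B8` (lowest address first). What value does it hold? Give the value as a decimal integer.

-5180978360002472292

In little-endian order the low byte comes first in memory.
Reassemble most-significant byte first: B8 19 77 A1 AF 11 16 9C → 0xB81977A1AF11169C.
Top bit is set, so as a signed 64-bit value this is 0xB81977A1AF11169C − 2^64 = -5180978360002472292.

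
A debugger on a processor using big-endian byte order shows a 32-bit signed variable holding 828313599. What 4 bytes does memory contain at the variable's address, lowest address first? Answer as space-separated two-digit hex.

828313599 in hexadecimal, padded to 32 bits, is 0x315F0FFF.
Split into bytes (most-significant first): 31 5F 0F FF.
Big-endian: lowest address holds the most-significant byte.
So the memory order matches the most-significant-first order: 31 5F 0F FF.

31 5F 0F FF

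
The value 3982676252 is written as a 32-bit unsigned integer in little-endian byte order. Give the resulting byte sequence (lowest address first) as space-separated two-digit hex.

1C D1 62 ED

3982676252 in hexadecimal, padded to 32 bits, is 0xED62D11C.
Split into bytes (most-significant first): ED 62 D1 1C.
In little-endian order the low byte comes first in memory.
So at ascending addresses the bytes are 1C D1 62 ED.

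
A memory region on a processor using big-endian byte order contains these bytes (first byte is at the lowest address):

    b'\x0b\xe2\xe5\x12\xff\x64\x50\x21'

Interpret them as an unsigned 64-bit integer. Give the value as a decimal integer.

856498748910751777

Big-endian stores the most-significant byte at the lowest address.
The bytes are already most-significant first: 0x0BE2E512FF645021.
0x0BE2E512FF645021 = 856498748910751777.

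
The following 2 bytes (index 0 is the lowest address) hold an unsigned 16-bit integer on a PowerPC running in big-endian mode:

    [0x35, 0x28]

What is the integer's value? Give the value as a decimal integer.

13608

Big-endian stores the most-significant byte at the lowest address.
The bytes are already most-significant first: 0x3528.
0x3528 = 13608.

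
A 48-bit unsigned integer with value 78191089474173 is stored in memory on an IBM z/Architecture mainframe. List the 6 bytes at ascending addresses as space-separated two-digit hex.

47 1D 48 1C DA 7D

78191089474173 in hexadecimal, padded to 48 bits, is 0x471D481CDA7D.
Split into bytes (most-significant first): 47 1D 48 1C DA 7D.
Big-endian stores the most-significant byte at the lowest address.
So the memory order matches the most-significant-first order: 47 1D 48 1C DA 7D.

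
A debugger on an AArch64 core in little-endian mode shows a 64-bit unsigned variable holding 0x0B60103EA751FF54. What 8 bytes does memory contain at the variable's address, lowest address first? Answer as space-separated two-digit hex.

Split into bytes (most-significant first): 0B 60 10 3E A7 51 FF 54.
Little-endian: lowest address holds the least-significant byte.
So at ascending addresses the bytes are 54 FF 51 A7 3E 10 60 0B.

54 FF 51 A7 3E 10 60 0B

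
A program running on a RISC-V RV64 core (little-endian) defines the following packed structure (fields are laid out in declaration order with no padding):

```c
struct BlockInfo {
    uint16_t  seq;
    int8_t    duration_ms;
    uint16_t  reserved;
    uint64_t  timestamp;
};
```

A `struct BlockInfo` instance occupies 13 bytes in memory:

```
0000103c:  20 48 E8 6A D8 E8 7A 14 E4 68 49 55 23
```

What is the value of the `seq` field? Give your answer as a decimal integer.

`seq` is the first field, at byte offset 0, occupying 2 bytes.
Bytes at offsets 0..1: 20 48.
Little-endian: lowest address holds the least-significant byte.
Reassemble most-significant byte first: 48 20 → 0x4820.
0x4820 = 18464.

18464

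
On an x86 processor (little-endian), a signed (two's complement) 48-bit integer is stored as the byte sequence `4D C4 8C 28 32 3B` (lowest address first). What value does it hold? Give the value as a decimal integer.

65086614717517

Little-endian stores the least-significant byte at the lowest address.
Reassemble most-significant byte first: 3B 32 28 8C C4 4D → 0x3B32288CC44D.
0x3B32288CC44D = 65086614717517.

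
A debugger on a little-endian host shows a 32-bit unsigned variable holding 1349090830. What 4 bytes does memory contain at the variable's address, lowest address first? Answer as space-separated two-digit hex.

0E 7E 69 50

1349090830 in hexadecimal, padded to 32 bits, is 0x50697E0E.
Split into bytes (most-significant first): 50 69 7E 0E.
Little-endian: lowest address holds the least-significant byte.
So at ascending addresses the bytes are 0E 7E 69 50.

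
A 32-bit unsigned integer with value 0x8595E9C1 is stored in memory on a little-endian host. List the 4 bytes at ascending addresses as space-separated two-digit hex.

C1 E9 95 85

Split into bytes (most-significant first): 85 95 E9 C1.
Little-endian stores the least-significant byte at the lowest address.
So at ascending addresses the bytes are C1 E9 95 85.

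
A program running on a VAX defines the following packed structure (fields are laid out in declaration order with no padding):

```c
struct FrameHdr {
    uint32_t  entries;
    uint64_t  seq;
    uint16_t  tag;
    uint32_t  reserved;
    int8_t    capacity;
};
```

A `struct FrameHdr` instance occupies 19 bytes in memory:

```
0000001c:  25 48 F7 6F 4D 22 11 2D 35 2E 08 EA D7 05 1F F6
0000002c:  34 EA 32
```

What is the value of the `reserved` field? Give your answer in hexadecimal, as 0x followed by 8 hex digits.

0xEA34F61F

`reserved` follows `entries` (4 B), `seq` (8 B), `tag` (2 B), so it starts at offset 4 + 8 + 2 = 14 and occupies 4 bytes.
Bytes at offsets 14..17: 1F F6 34 EA.
In little-endian order the low byte comes first in memory.
Reassemble most-significant byte first: EA 34 F6 1F → 0xEA34F61F.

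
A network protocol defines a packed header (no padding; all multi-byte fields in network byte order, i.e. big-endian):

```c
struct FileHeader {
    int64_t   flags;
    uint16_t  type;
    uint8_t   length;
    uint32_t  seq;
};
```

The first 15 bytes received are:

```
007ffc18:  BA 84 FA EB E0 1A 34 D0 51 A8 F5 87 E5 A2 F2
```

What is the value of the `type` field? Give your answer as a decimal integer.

`type` follows `flags` (8 bytes), so it starts at byte offset 8 and occupies 2 bytes.
Bytes at offsets 8..9: 51 A8.
Big-endian: lowest address holds the most-significant byte.
The bytes are already most-significant first: 0x51A8.
0x51A8 = 20904.

20904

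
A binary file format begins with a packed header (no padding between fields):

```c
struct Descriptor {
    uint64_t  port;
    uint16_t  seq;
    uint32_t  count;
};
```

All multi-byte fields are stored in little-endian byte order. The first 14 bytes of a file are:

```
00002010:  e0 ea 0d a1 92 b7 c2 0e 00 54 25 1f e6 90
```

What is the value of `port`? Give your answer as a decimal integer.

`port` is the first field, at byte offset 0, occupying 8 bytes.
Bytes at offsets 0..7: E0 EA 0D A1 92 B7 C2 0E.
Little-endian stores the least-significant byte at the lowest address.
Reassemble most-significant byte first: 0E C2 B7 92 A1 0D EA E0 → 0x0EC2B792A10DEAE0.
0x0EC2B792A10DEAE0 = 1063614302408010464.

1063614302408010464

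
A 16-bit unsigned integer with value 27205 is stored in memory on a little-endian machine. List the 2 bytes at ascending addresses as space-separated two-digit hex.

45 6A

27205 in hexadecimal, padded to 16 bits, is 0x6A45.
Split into bytes (most-significant first): 6A 45.
Little-endian: lowest address holds the least-significant byte.
So at ascending addresses the bytes are 45 6A.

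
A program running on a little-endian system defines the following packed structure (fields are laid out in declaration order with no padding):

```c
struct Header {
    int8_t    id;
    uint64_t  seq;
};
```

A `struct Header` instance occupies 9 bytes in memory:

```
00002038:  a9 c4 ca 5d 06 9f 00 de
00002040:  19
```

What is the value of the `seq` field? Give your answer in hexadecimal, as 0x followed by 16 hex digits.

`seq` follows `id` (1 byte), so it starts at byte offset 1 and occupies 8 bytes.
Bytes at offsets 1..8: C4 CA 5D 06 9F 00 DE 19.
Little-endian stores the least-significant byte at the lowest address.
Reassemble most-significant byte first: 19 DE 00 9F 06 5D CA C4 → 0x19DE009F065DCAC4.

0x19DE009F065DCAC4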